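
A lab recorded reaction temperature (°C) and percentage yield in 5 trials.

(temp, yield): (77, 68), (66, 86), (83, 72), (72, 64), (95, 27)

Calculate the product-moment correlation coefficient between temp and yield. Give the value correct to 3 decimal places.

-0.876

n = 5, Σx = 393, Σy = 317, Σx² = 31383, Σy² = 22029, Σxy = 24061
nΣxy − ΣxΣy = 120305 − 124581 = -4276
nΣx² − (Σx)² = 156915 − 154449 = 2466; nΣy² − (Σy)² = 110145 − 100489 = 9656
r = -4276 / √(2466 × 9656) = -4276 / 4879.7229 ≈ -0.876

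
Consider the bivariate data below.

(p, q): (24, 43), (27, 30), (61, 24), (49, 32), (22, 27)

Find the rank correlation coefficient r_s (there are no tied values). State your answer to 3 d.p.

Rank p: 2, 3, 5, 4, 1
Rank q: 5, 3, 1, 4, 2
d = rank(p) − rank(q): -3, 0, 4, 0, -1; Σd² = 26
ρ = 1 − 6Σd² / [n(n²−1)] = 1 − 6×26 / (5×24) = 1 − 156/120 ≈ -0.300

-0.300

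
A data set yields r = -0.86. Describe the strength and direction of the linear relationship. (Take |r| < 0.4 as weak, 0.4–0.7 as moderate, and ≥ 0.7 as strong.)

strong negative

r = -0.86 < 0 so the relationship is negative.
|r| = 0.86, which falls in the strong range.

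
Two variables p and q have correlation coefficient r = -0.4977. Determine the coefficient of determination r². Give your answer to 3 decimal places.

r² = (-0.4977)² = 0.248

0.248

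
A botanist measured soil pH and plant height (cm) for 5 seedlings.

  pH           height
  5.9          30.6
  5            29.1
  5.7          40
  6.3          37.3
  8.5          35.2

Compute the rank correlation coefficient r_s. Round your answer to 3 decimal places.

Rank pH: 3, 1, 2, 4, 5
Rank height: 2, 1, 5, 4, 3
d = rank(pH) − rank(height): 1, 0, -3, 0, 2; Σd² = 14
ρ = 1 − 6Σd² / [n(n²−1)] = 1 − 6×14 / (5×24) = 1 − 84/120 ≈ 0.300

0.300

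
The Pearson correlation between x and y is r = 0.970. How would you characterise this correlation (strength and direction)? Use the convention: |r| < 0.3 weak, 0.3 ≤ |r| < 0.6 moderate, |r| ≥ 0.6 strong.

r = 0.970 > 0 so the relationship is positive.
|r| = 0.970, which falls in the strong range.

strong positive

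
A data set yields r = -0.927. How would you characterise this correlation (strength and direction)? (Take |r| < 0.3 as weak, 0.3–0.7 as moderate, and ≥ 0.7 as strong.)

r = -0.927 < 0 so the relationship is negative.
|r| = 0.927, which falls in the strong range.

strong negative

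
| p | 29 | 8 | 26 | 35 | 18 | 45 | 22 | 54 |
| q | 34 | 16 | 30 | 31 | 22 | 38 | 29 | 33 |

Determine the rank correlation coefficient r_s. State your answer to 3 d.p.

Rank p: 5, 1, 4, 6, 2, 7, 3, 8
Rank q: 7, 1, 4, 5, 2, 8, 3, 6
d = rank(p) − rank(q): -2, 0, 0, 1, 0, -1, 0, 2; Σd² = 10
ρ = 1 − 6Σd² / [n(n²−1)] = 1 − 6×10 / (8×63) = 1 − 60/504 ≈ 0.881

0.881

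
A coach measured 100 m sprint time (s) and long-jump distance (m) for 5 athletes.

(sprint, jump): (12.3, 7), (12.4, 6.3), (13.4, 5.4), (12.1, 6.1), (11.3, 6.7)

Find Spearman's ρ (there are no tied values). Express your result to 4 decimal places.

Rank sprint: 3, 4, 5, 2, 1
Rank jump: 5, 3, 1, 2, 4
d = rank(sprint) − rank(jump): -2, 1, 4, 0, -3; Σd² = 30
ρ = 1 − 6Σd² / [n(n²−1)] = 1 − 6×30 / (5×24) = 1 − 180/120 ≈ -0.5000

-0.5000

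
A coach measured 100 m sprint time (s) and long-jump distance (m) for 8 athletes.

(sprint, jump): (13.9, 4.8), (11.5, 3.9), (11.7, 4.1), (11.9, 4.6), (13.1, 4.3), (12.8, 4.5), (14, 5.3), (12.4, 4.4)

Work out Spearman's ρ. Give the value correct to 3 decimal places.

Rank sprint: 7, 1, 2, 3, 6, 5, 8, 4
Rank jump: 7, 1, 2, 6, 3, 5, 8, 4
d = rank(sprint) − rank(jump): 0, 0, 0, -3, 3, 0, 0, 0; Σd² = 18
ρ = 1 − 6Σd² / [n(n²−1)] = 1 − 6×18 / (8×63) = 1 − 108/504 ≈ 0.786

0.786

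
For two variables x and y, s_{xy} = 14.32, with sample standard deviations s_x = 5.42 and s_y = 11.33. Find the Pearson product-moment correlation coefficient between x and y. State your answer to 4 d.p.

r = Cov(x,y) / (s_x · s_y) = 14.32 / (5.42 × 11.33)
  = 14.32 / 61.4086 ≈ 0.2332

0.2332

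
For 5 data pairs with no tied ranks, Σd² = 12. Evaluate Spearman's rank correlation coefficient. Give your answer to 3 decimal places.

ρ = 1 − 6Σd² / [n(n²−1)] = 1 − 6×12 / (5×24)
  = 1 − 72/120 = 1 − 0.6000 ≈ 0.400

0.400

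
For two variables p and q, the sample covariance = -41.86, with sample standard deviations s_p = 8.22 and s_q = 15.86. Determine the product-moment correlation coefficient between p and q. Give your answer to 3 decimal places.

-0.321

r = Cov(p,q) / (s_p · s_q) = -41.86 / (8.22 × 15.86)
  = -41.86 / 130.3692 ≈ -0.321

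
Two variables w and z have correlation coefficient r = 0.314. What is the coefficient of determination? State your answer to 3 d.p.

r² = (0.314)² = 0.099

0.099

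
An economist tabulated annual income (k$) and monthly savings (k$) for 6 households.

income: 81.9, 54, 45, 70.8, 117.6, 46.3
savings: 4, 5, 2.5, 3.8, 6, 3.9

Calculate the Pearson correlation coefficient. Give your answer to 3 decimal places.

n = 6, Σx = 415.6, Σy = 25.2, Σx² = 32634.7, Σy² = 112.9, Σxy = 1865.31
nΣxy − ΣxΣy = 11191.86 − 10473.12 = 718.74
nΣx² − (Σx)² = 195808.2 − 172723.36 = 23084.84; nΣy² − (Σy)² = 677.4 − 635.04 = 42.36
r = 718.74 / √(23084.84 × 42.36) = 718.74 / 988.8750 ≈ 0.727

0.727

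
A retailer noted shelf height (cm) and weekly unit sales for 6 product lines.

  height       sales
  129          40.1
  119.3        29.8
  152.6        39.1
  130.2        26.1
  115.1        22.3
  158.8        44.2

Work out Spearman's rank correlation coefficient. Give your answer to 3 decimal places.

Rank height: 3, 2, 5, 4, 1, 6
Rank sales: 5, 3, 4, 2, 1, 6
d = rank(height) − rank(sales): -2, -1, 1, 2, 0, 0; Σd² = 10
ρ = 1 − 6Σd² / [n(n²−1)] = 1 − 6×10 / (6×35) = 1 − 60/210 ≈ 0.714

0.714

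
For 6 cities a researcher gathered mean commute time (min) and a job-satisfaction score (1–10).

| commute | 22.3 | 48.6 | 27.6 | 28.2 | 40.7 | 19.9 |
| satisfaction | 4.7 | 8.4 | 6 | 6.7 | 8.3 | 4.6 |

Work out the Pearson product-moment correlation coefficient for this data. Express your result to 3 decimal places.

0.953

n = 6, Σx = 187.3, Σy = 38.7, Σx² = 6468.75, Σy² = 263.59, Σxy = 1296.94
nΣxy − ΣxΣy = 7781.64 − 7248.51 = 533.13
nΣx² − (Σx)² = 38812.5 − 35081.29 = 3731.21; nΣy² − (Σy)² = 1581.54 − 1497.69 = 83.85
r = 533.13 / √(3731.21 × 83.85) = 533.13 / 559.3406 ≈ 0.953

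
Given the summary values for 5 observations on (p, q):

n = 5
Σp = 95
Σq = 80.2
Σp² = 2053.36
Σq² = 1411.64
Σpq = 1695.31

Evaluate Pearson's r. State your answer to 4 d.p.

0.9725

r = (nΣpq − ΣpΣq) / √[(nΣp² − (Σp)²)(nΣq² − (Σq)²)]
Numerator: 5×1695.31 − 95×80.2 = 857.55
Denominator: √[(10266.8 − 9025)(7058.2 − 6432.04)] = √[1241.8 × 626.16] = 881.7967
r = 857.55 / 881.7967 ≈ 0.9725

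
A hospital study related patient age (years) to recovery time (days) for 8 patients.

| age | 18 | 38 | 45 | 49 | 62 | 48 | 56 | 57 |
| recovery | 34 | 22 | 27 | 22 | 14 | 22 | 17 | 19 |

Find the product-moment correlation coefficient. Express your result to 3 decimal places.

n = 8, Σx = 373, Σy = 177, Σx² = 18727, Σy² = 4183, Σxy = 7700
nΣxy − ΣxΣy = 61600 − 66021 = -4421
nΣx² − (Σx)² = 149816 − 139129 = 10687; nΣy² − (Σy)² = 33464 − 31329 = 2135
r = -4421 / √(10687 × 2135) = -4421 / 4776.6877 ≈ -0.926

-0.926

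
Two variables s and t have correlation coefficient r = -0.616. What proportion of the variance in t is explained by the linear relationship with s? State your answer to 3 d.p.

0.379

r² = (-0.616)² = 0.379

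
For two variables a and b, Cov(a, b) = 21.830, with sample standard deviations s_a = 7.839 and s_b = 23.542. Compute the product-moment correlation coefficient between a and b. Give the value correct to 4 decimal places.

0.1183

r = Cov(a,b) / (s_a · s_b) = 21.830 / (7.839 × 23.542)
  = 21.830 / 184.5457 ≈ 0.1183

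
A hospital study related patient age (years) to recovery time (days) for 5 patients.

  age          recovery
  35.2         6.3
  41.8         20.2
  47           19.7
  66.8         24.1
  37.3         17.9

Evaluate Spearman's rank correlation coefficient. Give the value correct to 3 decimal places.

Rank age: 1, 3, 4, 5, 2
Rank recovery: 1, 4, 3, 5, 2
d = rank(age) − rank(recovery): 0, -1, 1, 0, 0; Σd² = 2
ρ = 1 − 6Σd² / [n(n²−1)] = 1 − 6×2 / (5×24) = 1 − 12/120 ≈ 0.900

0.900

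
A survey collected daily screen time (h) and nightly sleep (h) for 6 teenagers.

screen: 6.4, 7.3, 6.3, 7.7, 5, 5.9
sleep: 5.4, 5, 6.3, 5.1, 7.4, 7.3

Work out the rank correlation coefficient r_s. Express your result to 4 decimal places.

Rank screen: 4, 5, 3, 6, 1, 2
Rank sleep: 3, 1, 4, 2, 6, 5
d = rank(screen) − rank(sleep): 1, 4, -1, 4, -5, -3; Σd² = 68
ρ = 1 − 6Σd² / [n(n²−1)] = 1 − 6×68 / (6×35) = 1 − 408/210 ≈ -0.9429

-0.9429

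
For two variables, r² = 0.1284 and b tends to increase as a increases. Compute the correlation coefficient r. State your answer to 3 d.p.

0.358

|r| = √0.1284 = 0.358
The association is positive, so r = 0.358.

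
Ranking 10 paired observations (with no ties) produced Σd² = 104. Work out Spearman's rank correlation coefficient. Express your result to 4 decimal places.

ρ = 1 − 6Σd² / [n(n²−1)] = 1 − 6×104 / (10×99)
  = 1 − 624/990 = 1 − 0.63030 ≈ 0.3697

0.3697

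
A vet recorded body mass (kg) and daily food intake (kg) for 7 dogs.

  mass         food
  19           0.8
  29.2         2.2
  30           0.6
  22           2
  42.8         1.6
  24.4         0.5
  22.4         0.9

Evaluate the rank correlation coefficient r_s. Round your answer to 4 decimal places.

Rank mass: 1, 5, 6, 2, 7, 4, 3
Rank food: 3, 7, 2, 6, 5, 1, 4
d = rank(mass) − rank(food): -2, -2, 4, -4, 2, 3, -1; Σd² = 54
ρ = 1 − 6Σd² / [n(n²−1)] = 1 − 6×54 / (7×48) = 1 − 324/336 ≈ 0.0357

0.0357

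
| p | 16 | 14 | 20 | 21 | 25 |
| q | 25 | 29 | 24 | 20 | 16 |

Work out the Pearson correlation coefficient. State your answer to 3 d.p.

n = 5, Σp = 96, Σq = 114, Σp² = 1918, Σq² = 2698, Σpq = 2106
nΣpq − ΣpΣq = 10530 − 10944 = -414
nΣp² − (Σp)² = 9590 − 9216 = 374; nΣq² − (Σq)² = 13490 − 12996 = 494
r = -414 / √(374 × 494) = -414 / 429.8325 ≈ -0.963

-0.963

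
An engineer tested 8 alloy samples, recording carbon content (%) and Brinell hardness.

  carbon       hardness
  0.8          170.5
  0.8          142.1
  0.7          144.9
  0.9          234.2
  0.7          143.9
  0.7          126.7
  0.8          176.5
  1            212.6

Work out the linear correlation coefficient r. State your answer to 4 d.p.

0.8652

n = 8, Σx = 6.4, Σy = 1351.4, Σx² = 5.2, Σy² = 238219.42, Σxy = 1105.51
nΣxy − ΣxΣy = 8844.08 − 8648.96 = 195.12
nΣx² − (Σx)² = 41.6 − 40.96 = 0.64; nΣy² − (Σy)² = 1905755.36 − 1826281.96 = 79473.4
r = 195.12 / √(0.64 × 79473.4) = 195.12 / 225.5282 ≈ 0.8652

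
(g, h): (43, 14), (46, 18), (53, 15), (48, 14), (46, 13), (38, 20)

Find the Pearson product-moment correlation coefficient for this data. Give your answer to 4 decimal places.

-0.5506

n = 6, Σg = 274, Σh = 94, Σg² = 12638, Σh² = 1510, Σgh = 4255
nΣgh − ΣgΣh = 25530 − 25756 = -226
nΣg² − (Σg)² = 75828 − 75076 = 752; nΣh² − (Σh)² = 9060 − 8836 = 224
r = -226 / √(752 × 224) = -226 / 410.4242 ≈ -0.5506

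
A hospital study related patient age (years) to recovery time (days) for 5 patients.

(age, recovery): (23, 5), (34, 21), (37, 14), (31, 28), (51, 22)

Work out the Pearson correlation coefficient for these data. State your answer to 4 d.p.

0.4679

n = 5, Σx = 176, Σy = 90, Σx² = 6616, Σy² = 1930, Σxy = 3337
nΣxy − ΣxΣy = 16685 − 15840 = 845
nΣx² − (Σx)² = 33080 − 30976 = 2104; nΣy² − (Σy)² = 9650 − 8100 = 1550
r = 845 / √(2104 × 1550) = 845 / 1805.8793 ≈ 0.4679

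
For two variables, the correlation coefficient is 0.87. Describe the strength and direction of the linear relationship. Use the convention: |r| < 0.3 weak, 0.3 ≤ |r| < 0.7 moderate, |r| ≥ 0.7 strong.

r = 0.87 > 0 so the relationship is positive.
|r| = 0.87, which falls in the strong range.

strong positive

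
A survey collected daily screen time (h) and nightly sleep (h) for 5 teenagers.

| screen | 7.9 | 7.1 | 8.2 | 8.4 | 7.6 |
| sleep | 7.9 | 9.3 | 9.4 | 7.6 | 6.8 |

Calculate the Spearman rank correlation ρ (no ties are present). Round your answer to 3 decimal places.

0.000

Rank screen: 3, 1, 4, 5, 2
Rank sleep: 3, 4, 5, 2, 1
d = rank(screen) − rank(sleep): 0, -3, -1, 3, 1; Σd² = 20
ρ = 1 − 6Σd² / [n(n²−1)] = 1 − 6×20 / (5×24) = 1 − 120/120 ≈ 0.000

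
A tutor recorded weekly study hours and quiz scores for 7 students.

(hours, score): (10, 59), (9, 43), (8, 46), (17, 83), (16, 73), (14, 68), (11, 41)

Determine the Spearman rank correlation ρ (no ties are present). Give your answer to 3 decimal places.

Rank hours: 3, 2, 1, 7, 6, 5, 4
Rank score: 4, 2, 3, 7, 6, 5, 1
d = rank(hours) − rank(score): -1, 0, -2, 0, 0, 0, 3; Σd² = 14
ρ = 1 − 6Σd² / [n(n²−1)] = 1 − 6×14 / (7×48) = 1 − 84/336 ≈ 0.750

0.750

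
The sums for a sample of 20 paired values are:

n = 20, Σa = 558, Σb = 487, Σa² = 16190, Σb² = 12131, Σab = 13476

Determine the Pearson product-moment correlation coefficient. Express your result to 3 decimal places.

-0.270

r = (nΣab − ΣaΣb) / √[(nΣa² − (Σa)²)(nΣb² − (Σb)²)]
Numerator: 20×13476 − 558×487 = -2226
Denominator: √[(323800 − 311364)(242620 − 237169)] = √[12436 × 5451] = 8233.3855
r = -2226 / 8233.3855 ≈ -0.270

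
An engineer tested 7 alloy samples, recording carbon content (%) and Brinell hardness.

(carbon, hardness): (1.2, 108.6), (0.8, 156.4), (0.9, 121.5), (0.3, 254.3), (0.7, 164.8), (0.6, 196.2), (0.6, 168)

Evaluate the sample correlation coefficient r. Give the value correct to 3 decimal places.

n = 7, Σx = 5.1, Σy = 1169.8, Σx² = 4.19, Σy² = 209563.14, Σxy = 774.96
nΣxy − ΣxΣy = 5424.72 − 5965.98 = -541.26
nΣx² − (Σx)² = 29.33 − 26.01 = 3.32; nΣy² − (Σy)² = 1466941.98 − 1368432.04 = 98509.94
r = -541.26 / √(3.32 × 98509.94) = -541.26 / 571.8855 ≈ -0.946

-0.946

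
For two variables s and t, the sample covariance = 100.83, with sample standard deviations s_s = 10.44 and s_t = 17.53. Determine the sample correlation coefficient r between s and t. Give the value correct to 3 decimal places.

0.551

r = Cov(s,t) / (s_s · s_t) = 100.83 / (10.44 × 17.53)
  = 100.83 / 183.0132 ≈ 0.551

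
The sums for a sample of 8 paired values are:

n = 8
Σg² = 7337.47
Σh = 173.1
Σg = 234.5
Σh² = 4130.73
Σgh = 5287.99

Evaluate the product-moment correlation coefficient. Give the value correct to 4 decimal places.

r = (nΣgh − ΣgΣh) / √[(nΣg² − (Σg)²)(nΣh² − (Σh)²)]
Numerator: 8×5287.99 − 234.5×173.1 = 1711.97
Denominator: √[(58699.76 − 54990.25)(33045.84 − 29963.61)] = √[3709.51 × 3082.23] = 3381.3552
r = 1711.97 / 3381.3552 ≈ 0.5063

0.5063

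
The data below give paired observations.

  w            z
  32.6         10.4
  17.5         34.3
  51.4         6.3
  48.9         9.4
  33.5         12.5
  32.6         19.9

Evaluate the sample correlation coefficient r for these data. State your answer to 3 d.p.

-0.871

n = 6, Σw = 216.5, Σz = 92.8, Σw² = 8587.19, Σz² = 1964.96, Σwz = 2790.26
nΣwz − ΣwΣz = 16741.56 − 20091.2 = -3349.64
nΣw² − (Σw)² = 51523.14 − 46872.25 = 4650.89; nΣz² − (Σz)² = 11789.76 − 8611.84 = 3177.92
r = -3349.64 / √(4650.89 × 3177.92) = -3349.64 / 3844.4969 ≈ -0.871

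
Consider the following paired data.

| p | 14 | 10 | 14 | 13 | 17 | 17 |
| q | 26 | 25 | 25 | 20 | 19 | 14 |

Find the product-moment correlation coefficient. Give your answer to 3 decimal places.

n = 6, Σp = 85, Σq = 129, Σp² = 1239, Σq² = 2883, Σpq = 1785
nΣpq − ΣpΣq = 10710 − 10965 = -255
nΣp² − (Σp)² = 7434 − 7225 = 209; nΣq² − (Σq)² = 17298 − 16641 = 657
r = -255 / √(209 × 657) = -255 / 370.5577 ≈ -0.688

-0.688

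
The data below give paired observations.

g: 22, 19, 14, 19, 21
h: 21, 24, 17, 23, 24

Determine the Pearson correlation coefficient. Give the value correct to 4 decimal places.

0.7150

n = 5, Σg = 95, Σh = 109, Σg² = 1843, Σh² = 2411, Σgh = 2097
nΣgh − ΣgΣh = 10485 − 10355 = 130
nΣg² − (Σg)² = 9215 − 9025 = 190; nΣh² − (Σh)² = 12055 − 11881 = 174
r = 130 / √(190 × 174) = 130 / 181.8241 ≈ 0.7150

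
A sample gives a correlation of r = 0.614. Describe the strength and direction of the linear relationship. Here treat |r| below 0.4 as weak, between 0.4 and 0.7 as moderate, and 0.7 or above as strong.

r = 0.614 > 0 so the relationship is positive.
|r| = 0.614, which falls in the moderate range.

moderate positive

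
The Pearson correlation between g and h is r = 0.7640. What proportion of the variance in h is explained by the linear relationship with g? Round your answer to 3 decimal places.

0.584

r² = (0.7640)² = 0.584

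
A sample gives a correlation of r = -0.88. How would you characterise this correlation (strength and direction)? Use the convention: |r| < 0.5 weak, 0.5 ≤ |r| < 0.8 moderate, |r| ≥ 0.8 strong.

strong negative

r = -0.88 < 0 so the relationship is negative.
|r| = 0.88, which falls in the strong range.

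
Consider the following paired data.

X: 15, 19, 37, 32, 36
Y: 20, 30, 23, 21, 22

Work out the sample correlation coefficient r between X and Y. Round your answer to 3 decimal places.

n = 5, ΣX = 139, ΣY = 116, ΣX² = 4275, ΣY² = 2754, ΣXY = 3185
nΣXY − ΣXΣY = 15925 − 16124 = -199
nΣX² − (ΣX)² = 21375 − 19321 = 2054; nΣY² − (ΣY)² = 13770 − 13456 = 314
r = -199 / √(2054 × 314) = -199 / 803.0915 ≈ -0.248

-0.248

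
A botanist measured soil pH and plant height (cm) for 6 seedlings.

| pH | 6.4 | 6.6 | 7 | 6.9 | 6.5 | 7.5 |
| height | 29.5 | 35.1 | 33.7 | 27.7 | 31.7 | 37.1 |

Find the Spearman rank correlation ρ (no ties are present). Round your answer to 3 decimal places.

0.543

Rank pH: 1, 3, 5, 4, 2, 6
Rank height: 2, 5, 4, 1, 3, 6
d = rank(pH) − rank(height): -1, -2, 1, 3, -1, 0; Σd² = 16
ρ = 1 − 6Σd² / [n(n²−1)] = 1 − 6×16 / (6×35) = 1 − 96/210 ≈ 0.543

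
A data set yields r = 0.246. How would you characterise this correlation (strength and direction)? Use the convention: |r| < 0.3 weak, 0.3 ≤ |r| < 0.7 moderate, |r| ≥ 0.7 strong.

weak positive

r = 0.246 > 0 so the relationship is positive.
|r| = 0.246, which falls in the weak range.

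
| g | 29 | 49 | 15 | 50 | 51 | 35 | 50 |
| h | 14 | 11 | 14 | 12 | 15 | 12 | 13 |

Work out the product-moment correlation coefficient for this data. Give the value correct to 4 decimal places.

n = 7, Σg = 279, Σh = 91, Σg² = 12293, Σh² = 1195, Σgh = 3590
nΣgh − ΣgΣh = 25130 − 25389 = -259
nΣg² − (Σg)² = 86051 − 77841 = 8210; nΣh² − (Σh)² = 8365 − 8281 = 84
r = -259 / √(8210 × 84) = -259 / 830.4457 ≈ -0.3119

-0.3119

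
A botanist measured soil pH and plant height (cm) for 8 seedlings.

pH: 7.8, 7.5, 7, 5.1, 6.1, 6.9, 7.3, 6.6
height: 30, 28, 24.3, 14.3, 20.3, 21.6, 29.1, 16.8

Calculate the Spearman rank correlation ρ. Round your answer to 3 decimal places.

Rank pH: 8, 7, 5, 1, 2, 4, 6, 3
Rank height: 8, 6, 5, 1, 3, 4, 7, 2
d = rank(pH) − rank(height): 0, 1, 0, 0, -1, 0, -1, 1; Σd² = 4
ρ = 1 − 6Σd² / [n(n²−1)] = 1 − 6×4 / (8×63) = 1 − 24/504 ≈ 0.952

0.952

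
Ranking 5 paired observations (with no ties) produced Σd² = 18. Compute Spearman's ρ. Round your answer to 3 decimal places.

ρ = 1 − 6Σd² / [n(n²−1)] = 1 − 6×18 / (5×24)
  = 1 − 108/120 = 1 − 0.9000 ≈ 0.100

0.100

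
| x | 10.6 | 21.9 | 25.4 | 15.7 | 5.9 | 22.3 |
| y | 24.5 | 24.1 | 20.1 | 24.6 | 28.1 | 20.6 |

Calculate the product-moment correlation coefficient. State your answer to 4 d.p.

-0.8909

n = 6, Σx = 101.8, Σy = 142, Σx² = 2015.72, Σy² = 3404.2, Σxy = 2309.42
nΣxy − ΣxΣy = 13856.52 − 14455.6 = -599.08
nΣx² − (Σx)² = 12094.32 − 10363.24 = 1731.08; nΣy² − (Σy)² = 20425.2 − 20164 = 261.2
r = -599.08 / √(1731.08 × 261.2) = -599.08 / 672.4270 ≈ -0.8909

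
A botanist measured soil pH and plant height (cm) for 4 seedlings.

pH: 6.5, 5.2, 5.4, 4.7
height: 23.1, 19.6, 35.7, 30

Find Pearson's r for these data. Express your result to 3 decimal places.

n = 4, Σx = 21.8, Σy = 108.4, Σx² = 120.54, Σy² = 3092.26, Σxy = 585.85
nΣxy − ΣxΣy = 2343.4 − 2363.12 = -19.72
nΣx² − (Σx)² = 482.16 − 475.24 = 6.92; nΣy² − (Σy)² = 12369.04 − 11750.56 = 618.48
r = -19.72 / √(6.92 × 618.48) = -19.72 / 65.4208 ≈ -0.301

-0.301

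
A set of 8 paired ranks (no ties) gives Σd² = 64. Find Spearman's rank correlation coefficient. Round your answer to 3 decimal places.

ρ = 1 − 6Σd² / [n(n²−1)] = 1 − 6×64 / (8×63)
  = 1 − 384/504 = 1 − 0.7619 ≈ 0.238

0.238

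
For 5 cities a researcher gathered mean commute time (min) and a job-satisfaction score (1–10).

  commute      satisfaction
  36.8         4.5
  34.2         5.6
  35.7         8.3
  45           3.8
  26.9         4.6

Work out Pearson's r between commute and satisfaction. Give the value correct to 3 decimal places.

-0.200

n = 5, Σx = 178.6, Σy = 26.8, Σx² = 6546.98, Σy² = 156.1, Σxy = 948.17
nΣxy − ΣxΣy = 4740.85 − 4786.48 = -45.63
nΣx² − (Σx)² = 32734.9 − 31897.96 = 836.94; nΣy² − (Σy)² = 780.5 − 718.24 = 62.26
r = -45.63 / √(836.94 × 62.26) = -45.63 / 228.2715 ≈ -0.200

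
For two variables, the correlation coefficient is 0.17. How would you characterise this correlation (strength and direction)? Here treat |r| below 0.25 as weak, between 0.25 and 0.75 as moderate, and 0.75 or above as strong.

r = 0.17 > 0 so the relationship is positive.
|r| = 0.17, which falls in the weak range.

weak positive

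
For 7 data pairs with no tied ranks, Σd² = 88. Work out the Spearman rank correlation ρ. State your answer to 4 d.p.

ρ = 1 − 6Σd² / [n(n²−1)] = 1 − 6×88 / (7×48)
  = 1 − 528/336 = 1 − 1.57143 ≈ -0.5714

-0.5714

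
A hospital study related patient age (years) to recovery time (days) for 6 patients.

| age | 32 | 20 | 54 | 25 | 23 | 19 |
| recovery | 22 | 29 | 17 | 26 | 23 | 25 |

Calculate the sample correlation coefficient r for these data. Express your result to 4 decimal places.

-0.8868

n = 6, Σx = 173, Σy = 142, Σx² = 5855, Σy² = 3444, Σxy = 3856
nΣxy − ΣxΣy = 23136 − 24566 = -1430
nΣx² − (Σx)² = 35130 − 29929 = 5201; nΣy² − (Σy)² = 20664 − 20164 = 500
r = -1430 / √(5201 × 500) = -1430 / 1612.6066 ≈ -0.8868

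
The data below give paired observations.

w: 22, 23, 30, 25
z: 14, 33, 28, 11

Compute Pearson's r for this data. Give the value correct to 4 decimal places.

0.2811

n = 4, Σw = 100, Σz = 86, Σw² = 2538, Σz² = 2190, Σwz = 2182
nΣwz − ΣwΣz = 8728 − 8600 = 128
nΣw² − (Σw)² = 10152 − 10000 = 152; nΣz² − (Σz)² = 8760 − 7396 = 1364
r = 128 / √(152 × 1364) = 128 / 455.3328 ≈ 0.2811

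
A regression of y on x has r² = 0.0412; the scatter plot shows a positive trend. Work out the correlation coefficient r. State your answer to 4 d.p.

0.2030

|r| = √0.0412 = 0.2030
The association is positive, so r = 0.2030.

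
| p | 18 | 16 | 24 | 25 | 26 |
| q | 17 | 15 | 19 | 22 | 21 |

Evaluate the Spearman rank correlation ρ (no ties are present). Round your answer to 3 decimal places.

Rank p: 2, 1, 3, 4, 5
Rank q: 2, 1, 3, 5, 4
d = rank(p) − rank(q): 0, 0, 0, -1, 1; Σd² = 2
ρ = 1 − 6Σd² / [n(n²−1)] = 1 − 6×2 / (5×24) = 1 − 12/120 ≈ 0.900

0.900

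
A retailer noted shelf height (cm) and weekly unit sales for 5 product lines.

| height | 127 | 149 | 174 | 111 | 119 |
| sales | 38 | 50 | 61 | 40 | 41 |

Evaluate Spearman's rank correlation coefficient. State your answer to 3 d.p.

0.700

Rank height: 3, 4, 5, 1, 2
Rank sales: 1, 4, 5, 2, 3
d = rank(height) − rank(sales): 2, 0, 0, -1, -1; Σd² = 6
ρ = 1 − 6Σd² / [n(n²−1)] = 1 − 6×6 / (5×24) = 1 − 36/120 ≈ 0.700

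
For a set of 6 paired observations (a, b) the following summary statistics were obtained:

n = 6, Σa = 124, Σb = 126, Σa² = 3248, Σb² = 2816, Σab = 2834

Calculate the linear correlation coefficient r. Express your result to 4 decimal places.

0.6738

r = (nΣab − ΣaΣb) / √[(nΣa² − (Σa)²)(nΣb² − (Σb)²)]
Numerator: 6×2834 − 124×126 = 1380
Denominator: √[(19488 − 15376)(16896 − 15876)] = √[4112 × 1020] = 2047.9844
r = 1380 / 2047.9844 ≈ 0.6738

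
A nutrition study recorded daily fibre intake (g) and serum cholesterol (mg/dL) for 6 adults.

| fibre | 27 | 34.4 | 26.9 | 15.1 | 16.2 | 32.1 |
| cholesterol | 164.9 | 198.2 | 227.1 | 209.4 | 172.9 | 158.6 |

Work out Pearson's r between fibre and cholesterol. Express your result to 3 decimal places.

-0.151

n = 6, Σx = 151.7, Σy = 1131.1, Σx² = 4156.83, Σy² = 216946.39, Σxy = 28433.35
nΣxy − ΣxΣy = 170600.1 − 171587.87 = -987.77
nΣx² − (Σx)² = 24940.98 − 23012.89 = 1928.09; nΣy² − (Σy)² = 1301678.34 − 1279387.21 = 22291.13
r = -987.77 / √(1928.09 × 22291.13) = -987.77 / 6555.8603 ≈ -0.151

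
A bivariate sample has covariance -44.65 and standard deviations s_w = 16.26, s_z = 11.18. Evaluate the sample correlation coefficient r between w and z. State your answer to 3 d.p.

-0.246

r = Cov(w,z) / (s_w · s_z) = -44.65 / (16.26 × 11.18)
  = -44.65 / 181.7868 ≈ -0.246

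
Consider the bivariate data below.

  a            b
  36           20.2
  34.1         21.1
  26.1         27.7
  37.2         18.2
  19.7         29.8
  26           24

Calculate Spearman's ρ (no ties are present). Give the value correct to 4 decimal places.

-0.9429

Rank a: 5, 4, 3, 6, 1, 2
Rank b: 2, 3, 5, 1, 6, 4
d = rank(a) − rank(b): 3, 1, -2, 5, -5, -2; Σd² = 68
ρ = 1 − 6Σd² / [n(n²−1)] = 1 − 6×68 / (6×35) = 1 − 408/210 ≈ -0.9429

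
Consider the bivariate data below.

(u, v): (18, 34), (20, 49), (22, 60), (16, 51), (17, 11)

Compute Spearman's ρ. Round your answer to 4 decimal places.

Rank u: 3, 4, 5, 1, 2
Rank v: 2, 3, 5, 4, 1
d = rank(u) − rank(v): 1, 1, 0, -3, 1; Σd² = 12
ρ = 1 − 6Σd² / [n(n²−1)] = 1 − 6×12 / (5×24) = 1 − 72/120 ≈ 0.4000

0.4000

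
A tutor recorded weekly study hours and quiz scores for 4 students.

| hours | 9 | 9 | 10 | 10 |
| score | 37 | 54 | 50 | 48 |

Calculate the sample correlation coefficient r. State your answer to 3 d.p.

n = 4, Σx = 38, Σy = 189, Σx² = 362, Σy² = 9089, Σxy = 1799
nΣxy − ΣxΣy = 7196 − 7182 = 14
nΣx² − (Σx)² = 1448 − 1444 = 4; nΣy² − (Σy)² = 36356 − 35721 = 635
r = 14 / √(4 × 635) = 14 / 50.3984 ≈ 0.278

0.278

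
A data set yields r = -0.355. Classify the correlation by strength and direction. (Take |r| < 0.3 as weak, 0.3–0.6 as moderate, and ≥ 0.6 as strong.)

moderate negative

r = -0.355 < 0 so the relationship is negative.
|r| = 0.355, which falls in the moderate range.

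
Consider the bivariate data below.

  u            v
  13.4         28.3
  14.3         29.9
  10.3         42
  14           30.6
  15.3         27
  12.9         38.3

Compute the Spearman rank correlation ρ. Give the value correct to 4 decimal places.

-0.8286

Rank u: 3, 5, 1, 4, 6, 2
Rank v: 2, 3, 6, 4, 1, 5
d = rank(u) − rank(v): 1, 2, -5, 0, 5, -3; Σd² = 64
ρ = 1 − 6Σd² / [n(n²−1)] = 1 − 6×64 / (6×35) = 1 − 384/210 ≈ -0.8286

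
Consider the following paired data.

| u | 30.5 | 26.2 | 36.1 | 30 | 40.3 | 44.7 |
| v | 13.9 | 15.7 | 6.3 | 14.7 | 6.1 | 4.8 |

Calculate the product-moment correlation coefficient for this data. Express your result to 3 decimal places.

n = 6, Σu = 207.8, Σv = 61.5, Σu² = 7442.08, Σv² = 755.73, Σuv = 1964.11
nΣuv − ΣuΣv = 11784.66 − 12779.7 = -995.04
nΣu² − (Σu)² = 44652.48 − 43180.84 = 1471.64; nΣv² − (Σv)² = 4534.38 − 3782.25 = 752.13
r = -995.04 / √(1471.64 × 752.13) = -995.04 / 1052.0763 ≈ -0.946

-0.946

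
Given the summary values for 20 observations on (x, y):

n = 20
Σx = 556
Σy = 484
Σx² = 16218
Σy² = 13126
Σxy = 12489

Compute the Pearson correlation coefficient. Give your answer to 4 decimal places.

r = (nΣxy − ΣxΣy) / √[(nΣx² − (Σx)²)(nΣy² − (Σy)²)]
Numerator: 20×12489 − 556×484 = -19324
Denominator: √[(324360 − 309136)(262520 − 234256)] = √[15224 × 28264] = 20743.4601
r = -19324 / 20743.4601 ≈ -0.9316

-0.9316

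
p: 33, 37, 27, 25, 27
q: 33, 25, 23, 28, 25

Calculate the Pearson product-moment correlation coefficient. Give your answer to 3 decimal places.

0.215

n = 5, Σp = 149, Σq = 134, Σp² = 4541, Σq² = 3652, Σpq = 4010
nΣpq − ΣpΣq = 20050 − 19966 = 84
nΣp² − (Σp)² = 22705 − 22201 = 504; nΣq² − (Σq)² = 18260 − 17956 = 304
r = 84 / √(504 × 304) = 84 / 391.4282 ≈ 0.215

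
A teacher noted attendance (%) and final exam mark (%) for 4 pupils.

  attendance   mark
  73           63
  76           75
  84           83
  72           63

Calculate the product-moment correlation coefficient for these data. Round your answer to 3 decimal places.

0.951

n = 4, Σx = 305, Σy = 284, Σx² = 23345, Σy² = 20452, Σxy = 21807
nΣxy − ΣxΣy = 87228 − 86620 = 608
nΣx² − (Σx)² = 93380 − 93025 = 355; nΣy² − (Σy)² = 81808 − 80656 = 1152
r = 608 / √(355 × 1152) = 608 / 639.4998 ≈ 0.951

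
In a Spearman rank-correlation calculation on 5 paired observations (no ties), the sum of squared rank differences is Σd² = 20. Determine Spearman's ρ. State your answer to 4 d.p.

ρ = 1 − 6Σd² / [n(n²−1)] = 1 − 6×20 / (5×24)
  = 1 − 120/120 = 1 − 1.00000 ≈ 0.0000

0.0000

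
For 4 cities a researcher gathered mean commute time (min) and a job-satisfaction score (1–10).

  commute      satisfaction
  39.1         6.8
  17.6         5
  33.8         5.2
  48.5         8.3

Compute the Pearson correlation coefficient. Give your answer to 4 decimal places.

0.8842

n = 4, Σx = 139, Σy = 25.3, Σx² = 5333.26, Σy² = 167.17, Σxy = 932.19
nΣxy − ΣxΣy = 3728.76 − 3516.7 = 212.06
nΣx² − (Σx)² = 21333.04 − 19321 = 2012.04; nΣy² − (Σy)² = 668.68 − 640.09 = 28.59
r = 212.06 / √(2012.04 × 28.59) = 212.06 / 239.8421 ≈ 0.8842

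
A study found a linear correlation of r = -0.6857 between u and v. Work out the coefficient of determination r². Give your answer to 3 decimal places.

r² = (-0.6857)² = 0.470

0.470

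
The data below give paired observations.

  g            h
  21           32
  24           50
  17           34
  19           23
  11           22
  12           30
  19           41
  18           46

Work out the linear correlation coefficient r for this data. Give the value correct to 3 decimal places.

n = 8, Σg = 141, Σh = 278, Σg² = 2617, Σh² = 10390, Σgh = 5096
nΣgh − ΣgΣh = 40768 − 39198 = 1570
nΣg² − (Σg)² = 20936 − 19881 = 1055; nΣh² − (Σh)² = 83120 − 77284 = 5836
r = 1570 / √(1055 × 5836) = 1570 / 2481.3263 ≈ 0.633

0.633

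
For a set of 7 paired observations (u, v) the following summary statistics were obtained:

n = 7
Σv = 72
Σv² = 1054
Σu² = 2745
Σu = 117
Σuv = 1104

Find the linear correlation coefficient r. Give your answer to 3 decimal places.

r = (nΣuv − ΣuΣv) / √[(nΣu² − (Σu)²)(nΣv² − (Σv)²)]
Numerator: 7×1104 − 117×72 = -696
Denominator: √[(19215 − 13689)(7378 − 5184)] = √[5526 × 2194] = 3481.9598
r = -696 / 3481.9598 ≈ -0.200

-0.200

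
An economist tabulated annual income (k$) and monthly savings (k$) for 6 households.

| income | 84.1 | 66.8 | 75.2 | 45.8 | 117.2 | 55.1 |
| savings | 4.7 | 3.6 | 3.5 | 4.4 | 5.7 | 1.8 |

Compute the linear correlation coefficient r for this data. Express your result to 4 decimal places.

n = 6, Σx = 444.2, Σy = 23.7, Σx² = 36059.58, Σy² = 102.39, Σxy = 1867.69
nΣxy − ΣxΣy = 11206.14 − 10527.54 = 678.6
nΣx² − (Σx)² = 216357.48 − 197313.64 = 19043.84; nΣy² − (Σy)² = 614.34 − 561.69 = 52.65
r = 678.6 / √(19043.84 × 52.65) = 678.6 / 1001.3282 ≈ 0.6777

0.6777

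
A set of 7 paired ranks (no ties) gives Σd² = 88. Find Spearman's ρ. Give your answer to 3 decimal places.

-0.571

ρ = 1 − 6Σd² / [n(n²−1)] = 1 − 6×88 / (7×48)
  = 1 − 528/336 = 1 − 1.5714 ≈ -0.571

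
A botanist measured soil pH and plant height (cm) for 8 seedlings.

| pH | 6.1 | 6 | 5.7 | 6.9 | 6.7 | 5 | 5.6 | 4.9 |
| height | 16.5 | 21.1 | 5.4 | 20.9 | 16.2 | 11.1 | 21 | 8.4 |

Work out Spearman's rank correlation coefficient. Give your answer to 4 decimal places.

Rank pH: 6, 5, 4, 8, 7, 2, 3, 1
Rank height: 5, 8, 1, 6, 4, 3, 7, 2
d = rank(pH) − rank(height): 1, -3, 3, 2, 3, -1, -4, -1; Σd² = 50
ρ = 1 − 6Σd² / [n(n²−1)] = 1 − 6×50 / (8×63) = 1 − 300/504 ≈ 0.4048

0.4048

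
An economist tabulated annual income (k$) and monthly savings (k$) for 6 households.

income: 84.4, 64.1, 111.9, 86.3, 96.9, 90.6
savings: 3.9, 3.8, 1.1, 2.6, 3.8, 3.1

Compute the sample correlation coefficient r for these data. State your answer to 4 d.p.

n = 6, Σx = 534.2, Σy = 18.3, Σx² = 48799.44, Σy² = 61.67, Σxy = 1569.29
nΣxy − ΣxΣy = 9415.74 − 9775.86 = -360.12
nΣx² − (Σx)² = 292796.64 − 285369.64 = 7427; nΣy² − (Σy)² = 370.02 − 334.89 = 35.13
r = -360.12 / √(7427 × 35.13) = -360.12 / 510.7940 ≈ -0.7050

-0.7050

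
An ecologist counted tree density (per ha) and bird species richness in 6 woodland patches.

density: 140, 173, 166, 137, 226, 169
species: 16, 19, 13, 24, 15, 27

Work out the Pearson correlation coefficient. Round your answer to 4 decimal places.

n = 6, Σx = 1011, Σy = 114, Σx² = 175491, Σy² = 2316, Σxy = 18926
nΣxy − ΣxΣy = 113556 − 115254 = -1698
nΣx² − (Σx)² = 1052946 − 1022121 = 30825; nΣy² − (Σy)² = 13896 − 12996 = 900
r = -1698 / √(30825 × 900) = -1698 / 5267.1150 ≈ -0.3224

-0.3224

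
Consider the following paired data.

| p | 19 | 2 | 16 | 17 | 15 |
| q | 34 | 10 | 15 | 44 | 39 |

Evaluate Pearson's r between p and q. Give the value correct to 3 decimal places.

0.687

n = 5, Σp = 69, Σq = 142, Σp² = 1135, Σq² = 4938, Σpq = 2239
nΣpq − ΣpΣq = 11195 − 9798 = 1397
nΣp² − (Σp)² = 5675 − 4761 = 914; nΣq² − (Σq)² = 24690 − 20164 = 4526
r = 1397 / √(914 × 4526) = 1397 / 2033.9036 ≈ 0.687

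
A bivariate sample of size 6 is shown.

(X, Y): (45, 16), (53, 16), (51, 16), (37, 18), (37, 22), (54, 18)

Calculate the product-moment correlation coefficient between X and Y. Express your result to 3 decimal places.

-0.636

n = 6, ΣX = 277, ΣY = 106, ΣX² = 13089, ΣY² = 1900, ΣXY = 4836
nΣXY − ΣXΣY = 29016 − 29362 = -346
nΣX² − (ΣX)² = 78534 − 76729 = 1805; nΣY² − (ΣY)² = 11400 − 11236 = 164
r = -346 / √(1805 × 164) = -346 / 544.0772 ≈ -0.636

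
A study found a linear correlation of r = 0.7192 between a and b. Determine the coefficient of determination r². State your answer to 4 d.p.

r² = (0.7192)² = 0.5172

0.5172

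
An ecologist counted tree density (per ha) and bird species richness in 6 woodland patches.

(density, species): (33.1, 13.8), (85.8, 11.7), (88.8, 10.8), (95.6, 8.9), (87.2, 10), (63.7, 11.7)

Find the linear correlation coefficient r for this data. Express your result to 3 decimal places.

n = 6, Σx = 454.2, Σy = 66.9, Σx² = 37143.58, Σy² = 760.07, Σxy = 4887.81
nΣxy − ΣxΣy = 29326.86 − 30385.98 = -1059.12
nΣx² − (Σx)² = 222861.48 − 206297.64 = 16563.84; nΣy² − (Σy)² = 4560.42 − 4475.61 = 84.81
r = -1059.12 / √(16563.84 × 84.81) = -1059.12 / 1185.2338 ≈ -0.894

-0.894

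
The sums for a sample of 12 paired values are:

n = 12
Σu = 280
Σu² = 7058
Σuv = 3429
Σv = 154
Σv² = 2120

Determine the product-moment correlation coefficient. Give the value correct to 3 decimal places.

r = (nΣuv − ΣuΣv) / √[(nΣu² − (Σu)²)(nΣv² − (Σv)²)]
Numerator: 12×3429 − 280×154 = -1972
Denominator: √[(84696 − 78400)(25440 − 23716)] = √[6296 × 1724] = 3294.5871
r = -1972 / 3294.5871 ≈ -0.599

-0.599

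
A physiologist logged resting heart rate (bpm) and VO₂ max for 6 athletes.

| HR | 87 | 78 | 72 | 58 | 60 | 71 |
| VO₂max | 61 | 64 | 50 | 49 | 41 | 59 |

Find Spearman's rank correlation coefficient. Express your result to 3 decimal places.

0.829

Rank HR: 6, 5, 4, 1, 2, 3
Rank VO₂max: 5, 6, 3, 2, 1, 4
d = rank(HR) − rank(VO₂max): 1, -1, 1, -1, 1, -1; Σd² = 6
ρ = 1 − 6Σd² / [n(n²−1)] = 1 − 6×6 / (6×35) = 1 − 36/210 ≈ 0.829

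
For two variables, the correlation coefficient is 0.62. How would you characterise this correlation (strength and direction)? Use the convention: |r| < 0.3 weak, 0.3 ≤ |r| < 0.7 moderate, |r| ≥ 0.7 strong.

r = 0.62 > 0 so the relationship is positive.
|r| = 0.62, which falls in the moderate range.

moderate positive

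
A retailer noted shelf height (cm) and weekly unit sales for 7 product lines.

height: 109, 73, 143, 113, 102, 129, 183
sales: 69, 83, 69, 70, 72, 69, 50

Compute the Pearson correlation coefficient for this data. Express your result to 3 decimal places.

n = 7, Σx = 852, Σy = 482, Σx² = 110962, Σy² = 33756, Σxy = 56752
nΣxy − ΣxΣy = 397264 − 410664 = -13400
nΣx² − (Σx)² = 776734 − 725904 = 50830; nΣy² − (Σy)² = 236292 − 232324 = 3968
r = -13400 / √(50830 × 3968) = -13400 / 14201.8816 ≈ -0.944

-0.944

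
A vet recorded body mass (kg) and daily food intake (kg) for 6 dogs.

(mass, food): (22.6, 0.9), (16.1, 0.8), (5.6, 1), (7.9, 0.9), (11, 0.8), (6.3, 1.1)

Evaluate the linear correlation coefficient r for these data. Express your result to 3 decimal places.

n = 6, Σx = 69.5, Σy = 5.5, Σx² = 1024.43, Σy² = 5.11, Σxy = 61.66
nΣxy − ΣxΣy = 369.96 − 382.25 = -12.29
nΣx² − (Σx)² = 6146.58 − 4830.25 = 1316.33; nΣy² − (Σy)² = 30.66 − 30.25 = 0.41
r = -12.29 / √(1316.33 × 0.41) = -12.29 / 23.2313 ≈ -0.529

-0.529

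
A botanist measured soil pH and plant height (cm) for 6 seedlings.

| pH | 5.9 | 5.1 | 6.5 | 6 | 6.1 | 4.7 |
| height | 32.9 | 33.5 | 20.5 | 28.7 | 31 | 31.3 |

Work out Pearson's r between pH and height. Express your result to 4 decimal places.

n = 6, Σx = 34.3, Σy = 177.9, Σx² = 198.37, Σy² = 5389.29, Σxy = 1006.62
nΣxy − ΣxΣy = 6039.72 − 6101.97 = -62.25
nΣx² − (Σx)² = 1190.22 − 1176.49 = 13.73; nΣy² − (Σy)² = 32335.74 − 31648.41 = 687.33
r = -62.25 / √(13.73 × 687.33) = -62.25 / 97.1444 ≈ -0.6408

-0.6408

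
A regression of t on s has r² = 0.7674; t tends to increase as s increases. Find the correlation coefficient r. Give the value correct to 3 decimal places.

0.876

|r| = √0.7674 = 0.876
The association is positive, so r = 0.876.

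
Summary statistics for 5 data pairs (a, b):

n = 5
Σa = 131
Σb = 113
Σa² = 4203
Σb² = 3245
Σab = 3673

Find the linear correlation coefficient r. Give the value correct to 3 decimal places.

r = (nΣab − ΣaΣb) / √[(nΣa² − (Σa)²)(nΣb² − (Σb)²)]
Numerator: 5×3673 − 131×113 = 3562
Denominator: √[(21015 − 17161)(16225 − 12769)] = √[3854 × 3456] = 3649.5786
r = 3562 / 3649.5786 ≈ 0.976

0.976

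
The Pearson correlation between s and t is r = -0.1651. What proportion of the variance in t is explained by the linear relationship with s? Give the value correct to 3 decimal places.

0.027

r² = (-0.1651)² = 0.027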